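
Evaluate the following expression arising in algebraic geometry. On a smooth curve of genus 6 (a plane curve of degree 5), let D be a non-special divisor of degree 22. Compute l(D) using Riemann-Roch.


First, compute the genus of a smooth plane curve of degree 5:
g = (d-1)(d-2)/2 = (5-1)(5-2)/2 = 6
For a non-special divisor D (i.e., h^1(D) = 0), Riemann-Roch gives:
l(D) = deg(D) - g + 1
Since deg(D) = 22 >= 2g - 1 = 11, D is non-special.
l(D) = 22 - 6 + 1 = 17

17


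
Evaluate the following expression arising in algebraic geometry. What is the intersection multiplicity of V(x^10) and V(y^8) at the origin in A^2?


The intersection multiplicity of V(x^a) and V(y^b) at the origin is:
I(O; V(x^10), V(y^8)) = dim_k(k[x,y]/(x^10, y^8))
A basis for k[x,y]/(x^10, y^8) is the set of monomials x^i * y^j
where 0 <= i < 10 and 0 <= j < 8.
The number of such monomials is 10 * 8 = 80

80


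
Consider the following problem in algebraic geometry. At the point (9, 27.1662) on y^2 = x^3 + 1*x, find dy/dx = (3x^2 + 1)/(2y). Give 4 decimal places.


Using implicit differentiation of y^2 = x^3 + 1*x:
2y * dy/dx = 3x^2 + 1
dy/dx = (3x^2 + 1)/(2y)
Numerator: 3*9^2 + 1 = 244
Denominator: 2*27.1662 = 54.3324
dy/dx = 244/54.3324 = 4.4909

4.4909


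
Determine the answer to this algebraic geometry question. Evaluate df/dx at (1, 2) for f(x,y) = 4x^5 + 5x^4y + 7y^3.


df/dx = 5*4*x^4 + 4*5*x^3*y
At (1,2): 5*4*1^4 + 4*5*1^3*2
= 20 + 40
= 60

60


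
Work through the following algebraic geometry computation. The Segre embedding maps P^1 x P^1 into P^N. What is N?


The Segre embedding maps P^m x P^n into P^N via
all products of coordinates from each factor.
N = (m+1)(n+1) - 1
N = (1+1)(1+1) - 1
N = 2*2 - 1
N = 4 - 1 = 3

3


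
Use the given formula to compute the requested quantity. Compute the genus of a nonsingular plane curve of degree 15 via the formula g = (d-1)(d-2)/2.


Using the genus formula for smooth plane curves:
g = (d-1)(d-2)/2
g = (15-1)(15-2)/2
g = 14*13/2
g = 182/2 = 91

91


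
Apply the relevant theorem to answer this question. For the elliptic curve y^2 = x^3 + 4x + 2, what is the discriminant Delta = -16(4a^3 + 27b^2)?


Compute each component:
4a^3 = 4*4^3 = 4*64 = 256
27b^2 = 27*2^2 = 27*4 = 108
4a^3 + 27b^2 = 256 + 108 = 364
Delta = -16*364 = -5824

-5824


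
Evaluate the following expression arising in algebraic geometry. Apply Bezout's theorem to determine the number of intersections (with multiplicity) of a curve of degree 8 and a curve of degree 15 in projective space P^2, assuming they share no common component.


Bezout's theorem states the intersection count equals the product of degrees.
Intersection count = 8 * 15 = 120

120


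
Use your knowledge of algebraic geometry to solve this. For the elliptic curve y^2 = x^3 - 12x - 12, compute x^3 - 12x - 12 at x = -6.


Compute x^3 - 12x - 12 at x = -6:
x^3 = (-6)^3 = -216
(-12)*x = (-12)*(-6) = 72
Sum: -216 + 72 - 12 = -156

-156


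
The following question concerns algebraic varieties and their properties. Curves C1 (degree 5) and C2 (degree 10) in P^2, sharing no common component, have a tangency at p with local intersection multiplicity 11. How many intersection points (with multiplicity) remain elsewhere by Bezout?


By Bezout's theorem, the total intersection number is d1 * d2.
Total = 5 * 10 = 50
Intersection multiplicity at p = 11
Remaining intersections = 50 - 11 = 39

39


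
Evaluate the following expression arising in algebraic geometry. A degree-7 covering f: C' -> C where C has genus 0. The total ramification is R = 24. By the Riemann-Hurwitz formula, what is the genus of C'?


Riemann-Hurwitz formula: 2g' - 2 = d(2g - 2) + R
Given: d = 7, g = 0, R = 24
2g' - 2 = 7*(2*0 - 2) + 24
2g' - 2 = 7*(-2) + 24
2g' - 2 = -14 + 24 = 10
2g' = 12
g' = 6

6


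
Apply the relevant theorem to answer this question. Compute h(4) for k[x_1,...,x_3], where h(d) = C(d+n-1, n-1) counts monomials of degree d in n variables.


The Hilbert function for the polynomial ring in 3 variables is:
h(d) = C(d+n-1, n-1)
h(4) = C(4+3-1, 3-1) = C(6, 2)
= 6! / (2! * 4!)
= 15

15


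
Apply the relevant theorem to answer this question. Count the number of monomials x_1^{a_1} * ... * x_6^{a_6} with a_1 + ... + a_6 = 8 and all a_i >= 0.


The number of degree-8 monomials in 6 variables is C(d+n-1, n-1).
= C(8+6-1, 6-1) = C(13, 5)
= 1287

1287


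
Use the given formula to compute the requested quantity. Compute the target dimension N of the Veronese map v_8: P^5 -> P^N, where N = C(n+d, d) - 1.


The Veronese embedding v_d: P^n -> P^N maps each point to all
degree-d monomials in n+1 homogeneous coordinates.
N = C(n+d, d) - 1
N = C(5+8, 8) - 1
N = C(13, 8) - 1
C(13, 8) = 1287
N = 1287 - 1 = 1286

1286


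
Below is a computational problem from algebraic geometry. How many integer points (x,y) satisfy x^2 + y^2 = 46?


Systematically check integer values of x where x^2 <= 46.
For each valid x, check if 46 - x^2 is a perfect square.
Total integer solutions found: 0

0


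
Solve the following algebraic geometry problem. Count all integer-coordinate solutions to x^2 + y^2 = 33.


Systematically check integer values of x where x^2 <= 33.
For each valid x, check if 33 - x^2 is a perfect square.
Total integer solutions found: 0

0


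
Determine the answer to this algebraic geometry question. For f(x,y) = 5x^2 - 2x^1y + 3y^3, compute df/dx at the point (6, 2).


df/dx = 2*5*x^1 + 1*(-2)*x^0*y
At (6,2): 2*5*6^1 + 1*(-2)*6^0*2
= 60 - 4
= 56

56


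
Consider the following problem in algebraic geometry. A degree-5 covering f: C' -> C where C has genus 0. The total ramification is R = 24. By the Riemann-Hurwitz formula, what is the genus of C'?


Riemann-Hurwitz formula: 2g' - 2 = d(2g - 2) + R
Given: d = 5, g = 0, R = 24
2g' - 2 = 5*(2*0 - 2) + 24
2g' - 2 = 5*(-2) + 24
2g' - 2 = -10 + 24 = 14
2g' = 16
g' = 8

8


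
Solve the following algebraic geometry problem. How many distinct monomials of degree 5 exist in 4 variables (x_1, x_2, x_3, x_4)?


The number of degree-5 monomials in 4 variables is C(d+n-1, n-1).
= C(5+4-1, 4-1) = C(8, 3)
= 56

56


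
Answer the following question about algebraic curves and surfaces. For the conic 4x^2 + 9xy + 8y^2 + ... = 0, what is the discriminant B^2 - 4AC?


The discriminant of a conic Ax^2 + Bxy + Cy^2 + ... = 0 is B^2 - 4AC.
B^2 = 9^2 = 81
4AC = 4*4*8 = 128
Discriminant = 81 - 128 = -47

-47


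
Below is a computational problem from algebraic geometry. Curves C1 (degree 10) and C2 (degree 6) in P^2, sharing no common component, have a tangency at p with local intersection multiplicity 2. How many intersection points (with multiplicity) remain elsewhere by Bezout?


By Bezout's theorem, the total intersection number is d1 * d2.
Total = 10 * 6 = 60
Intersection multiplicity at p = 2
Remaining intersections = 60 - 2 = 58

58


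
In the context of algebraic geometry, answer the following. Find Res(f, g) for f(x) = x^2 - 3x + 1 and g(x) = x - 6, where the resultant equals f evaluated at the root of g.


For Res(f, x - c), we evaluate f at x = c.
f(6) = 6^2 - 3*6 + 1
= 36 - 18 + 1
= 18 + 1 = 19
Res(f, g) = 19

19


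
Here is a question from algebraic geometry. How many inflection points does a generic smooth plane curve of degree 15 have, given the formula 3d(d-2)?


For a general smooth plane curve C of degree d, the inflection points are
the intersection of C with its Hessian curve, which has degree 3(d-2).
By Bezout, the total intersection number is d * 3(d-2) = 15 * 39 = 585.
For a general curve every flex is ordinary, so each contributes
multiplicity 1 to C·Hess(C), and the number of distinct inflection
points is 3d(d-2).
Inflection points = 3*15*(15-2) = 3*15*13 = 585

585


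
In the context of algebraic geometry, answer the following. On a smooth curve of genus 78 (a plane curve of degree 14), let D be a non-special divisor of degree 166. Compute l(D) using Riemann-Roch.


First, compute the genus of a smooth plane curve of degree 14:
g = (d-1)(d-2)/2 = (14-1)(14-2)/2 = 78
For a non-special divisor D (i.e., h^1(D) = 0), Riemann-Roch gives:
l(D) = deg(D) - g + 1
Since deg(D) = 166 >= 2g - 1 = 155, D is non-special.
l(D) = 166 - 78 + 1 = 89

89


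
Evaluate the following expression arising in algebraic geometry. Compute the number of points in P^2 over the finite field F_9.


P^2(F_9) has (q^(n+1) - 1)/(q - 1) points.
= 9^2 + 9^1 + 9^0
= 81 + 9 + 1
= 91

91


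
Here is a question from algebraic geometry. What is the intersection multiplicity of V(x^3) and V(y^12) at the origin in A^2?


The intersection multiplicity of V(x^a) and V(y^b) at the origin is:
I(O; V(x^3), V(y^12)) = dim_k(k[x,y]/(x^3, y^12))
A basis for k[x,y]/(x^3, y^12) is the set of monomials x^i * y^j
where 0 <= i < 3 and 0 <= j < 12.
The number of such monomials is 3 * 12 = 36

36


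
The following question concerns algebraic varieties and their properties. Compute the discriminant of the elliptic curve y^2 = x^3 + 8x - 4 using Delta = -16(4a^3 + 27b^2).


Compute each component:
4a^3 = 4*8^3 = 4*512 = 2048
27b^2 = 27*(-4)^2 = 27*16 = 432
4a^3 + 27b^2 = 2048 + 432 = 2480
Delta = -16*2480 = -39680

-39680


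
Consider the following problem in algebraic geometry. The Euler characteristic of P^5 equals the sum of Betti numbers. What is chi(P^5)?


The complex projective space P^5 has one cell in each even real dimension 0, 2, ..., 10.
The cohomology groups are H^{2k}(P^5) = Z for k = 0,...,5, and 0 otherwise.
Euler characteristic = sum of Betti numbers = 1 per even-dimensional cohomology group.
chi(P^5) = 5 + 1 = 6

6


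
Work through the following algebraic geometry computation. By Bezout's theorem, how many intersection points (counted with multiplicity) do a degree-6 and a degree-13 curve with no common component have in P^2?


Bezout's theorem states the intersection count equals the product of degrees.
Intersection count = 6 * 13 = 78

78


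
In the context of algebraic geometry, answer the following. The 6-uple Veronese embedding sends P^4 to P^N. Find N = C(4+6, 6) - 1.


The Veronese embedding v_d: P^n -> P^N maps each point to all
degree-d monomials in n+1 homogeneous coordinates.
N = C(n+d, d) - 1
N = C(4+6, 6) - 1
N = C(10, 6) - 1
C(10, 6) = 210
N = 210 - 1 = 209

209


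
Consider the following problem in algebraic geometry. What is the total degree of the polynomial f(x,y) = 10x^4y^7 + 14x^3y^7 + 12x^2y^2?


Examine each term for its total degree (sum of exponents).
  Term '10x^4y^7' has total degree 4+7 = 11.
  Term '14x^3y^7' has total degree 3+7 = 10.
  Term '12x^2y^2' has total degree 2+2 = 4.
The maximum total degree among all terms is 11.

11


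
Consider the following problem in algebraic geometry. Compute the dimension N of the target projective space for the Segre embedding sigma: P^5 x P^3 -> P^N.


The Segre embedding maps P^m x P^n into P^N via
all products of coordinates from each factor.
N = (m+1)(n+1) - 1
N = (5+1)(3+1) - 1
N = 6*4 - 1
N = 24 - 1 = 23

23


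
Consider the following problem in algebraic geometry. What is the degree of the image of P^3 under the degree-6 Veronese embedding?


The Veronese variety v_6(P^3) has degree d^r.
d^r = 6^3 = 216

216


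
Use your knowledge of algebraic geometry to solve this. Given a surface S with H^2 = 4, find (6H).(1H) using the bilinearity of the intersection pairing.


Using bilinearity of the intersection pairing on a surface S:
(aH).(bH) = ab * (H.H)
We have H^2 = 4.
D.E = (6H).(1H) = 6*1*4
= 6*4
= 24

24


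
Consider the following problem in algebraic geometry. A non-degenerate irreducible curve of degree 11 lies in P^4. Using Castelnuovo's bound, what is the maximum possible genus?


Castelnuovo's bound: write d - 1 = m(r-1) + epsilon with 0 <= epsilon < r-1.
d - 1 = 11 - 1 = 10
r - 1 = 4 - 1 = 3
10 = 3*3 + 1, so m = 3, epsilon = 1
pi(d, r) = m(m-1)(r-1)/2 + m*epsilon
= 3*2*3/2 + 3*1
= 18/2 + 3
= 9 + 3 = 12

12


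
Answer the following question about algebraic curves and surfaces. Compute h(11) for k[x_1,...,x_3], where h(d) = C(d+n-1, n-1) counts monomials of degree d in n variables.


The Hilbert function for the polynomial ring in 3 variables is:
h(d) = C(d+n-1, n-1)
h(11) = C(11+3-1, 3-1) = C(13, 2)
= 13! / (2! * 11!)
= 78

78


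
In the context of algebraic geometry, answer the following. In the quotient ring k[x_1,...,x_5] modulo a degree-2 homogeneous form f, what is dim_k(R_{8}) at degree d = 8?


For R = k[x_1,...,x_n]/(f) with f homogeneous of degree e:
The Hilbert series is (1 - t^e)/(1 - t)^n.
So h(d) = C(d+n-1, n-1) - C(d-e+n-1, n-1) for d >= e.
With n=5, e=2, d=8:
C(8+5-1, 5-1) = C(12, 4) = 495
C(8-2+5-1, 5-1) = C(10, 4) = 210
h(8) = 495 - 210 = 285

285


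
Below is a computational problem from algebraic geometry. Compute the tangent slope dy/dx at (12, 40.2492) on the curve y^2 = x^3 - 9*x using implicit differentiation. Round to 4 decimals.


Using implicit differentiation of y^2 = x^3 - 9*x:
2y * dy/dx = 3x^2 - 9
dy/dx = (3x^2 - 9)/(2y)
Numerator: 3*12^2 - 9 = 423
Denominator: 2*40.2492 = 80.4984
dy/dx = 423/80.4984 = 5.2548

5.2548


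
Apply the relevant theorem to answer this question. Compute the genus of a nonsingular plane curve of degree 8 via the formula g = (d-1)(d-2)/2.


Using the genus formula for smooth plane curves:
g = (d-1)(d-2)/2
g = (8-1)(8-2)/2
g = 7*6/2
g = 42/2 = 21

21


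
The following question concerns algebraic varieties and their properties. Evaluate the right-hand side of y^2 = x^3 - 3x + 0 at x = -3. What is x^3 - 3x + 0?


Compute x^3 - 3x + 0 at x = -3:
x^3 = (-3)^3 = -27
(-3)*x = (-3)*(-3) = 9
Sum: -27 + 9 + 0 = -18

-18


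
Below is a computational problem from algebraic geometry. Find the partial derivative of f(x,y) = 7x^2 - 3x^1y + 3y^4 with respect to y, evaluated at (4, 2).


df/dy = (-3)*x^1 + 4*3*y^3
At (4,2): (-3)*4^1 + 4*3*2^3
= -12 + 96
= 84

84


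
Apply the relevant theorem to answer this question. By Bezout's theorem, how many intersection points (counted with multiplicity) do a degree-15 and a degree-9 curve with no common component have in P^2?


Bezout's theorem states the intersection count equals the product of degrees.
Intersection count = 15 * 9 = 135

135


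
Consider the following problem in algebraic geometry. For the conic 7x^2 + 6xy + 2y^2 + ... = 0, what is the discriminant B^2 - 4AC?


The discriminant of a conic Ax^2 + Bxy + Cy^2 + ... = 0 is B^2 - 4AC.
B^2 = 6^2 = 36
4AC = 4*7*2 = 56
Discriminant = 36 - 56 = -20

-20


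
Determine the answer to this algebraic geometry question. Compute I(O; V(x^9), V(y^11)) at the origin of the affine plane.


The intersection multiplicity of V(x^a) and V(y^b) at the origin is:
I(O; V(x^9), V(y^11)) = dim_k(k[x,y]/(x^9, y^11))
A basis for k[x,y]/(x^9, y^11) is the set of monomials x^i * y^j
where 0 <= i < 9 and 0 <= j < 11.
The number of such monomials is 9 * 11 = 99

99


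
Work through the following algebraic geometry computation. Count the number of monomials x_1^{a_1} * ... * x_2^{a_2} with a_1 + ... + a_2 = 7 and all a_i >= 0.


The number of degree-7 monomials in 2 variables is C(d+n-1, n-1).
= C(7+2-1, 2-1) = C(8, 1)
= 8

8


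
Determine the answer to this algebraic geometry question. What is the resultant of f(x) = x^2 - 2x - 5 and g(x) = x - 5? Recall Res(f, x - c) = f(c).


For Res(f, x - c), we evaluate f at x = c.
f(5) = 5^2 - 2*5 - 5
= 25 - 10 - 5
= 15 - 5 = 10
Res(f, g) = 10

10


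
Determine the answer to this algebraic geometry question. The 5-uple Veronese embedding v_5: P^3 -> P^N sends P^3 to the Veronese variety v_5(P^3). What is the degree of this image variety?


The Veronese variety v_5(P^3) has degree d^r.
d^r = 5^3 = 125

125


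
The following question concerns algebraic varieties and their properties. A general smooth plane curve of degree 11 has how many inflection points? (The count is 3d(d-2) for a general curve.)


For a general smooth plane curve C of degree d, the inflection points are
the intersection of C with its Hessian curve, which has degree 3(d-2).
By Bezout, the total intersection number is d * 3(d-2) = 11 * 27 = 297.
For a general curve every flex is ordinary, so each contributes
multiplicity 1 to C·Hess(C), and the number of distinct inflection
points is 3d(d-2).
Inflection points = 3*11*(11-2) = 3*11*9 = 297

297


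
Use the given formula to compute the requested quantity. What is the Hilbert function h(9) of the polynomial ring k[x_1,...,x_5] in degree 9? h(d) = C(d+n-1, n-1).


The Hilbert function for the polynomial ring in 5 variables is:
h(d) = C(d+n-1, n-1)
h(9) = C(9+5-1, 5-1) = C(13, 4)
= 13! / (4! * 9!)
= 715

715


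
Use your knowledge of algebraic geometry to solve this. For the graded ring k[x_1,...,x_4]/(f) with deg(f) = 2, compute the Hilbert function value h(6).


For R = k[x_1,...,x_n]/(f) with f homogeneous of degree e:
The Hilbert series is (1 - t^e)/(1 - t)^n.
So h(d) = C(d+n-1, n-1) - C(d-e+n-1, n-1) for d >= e.
With n=4, e=2, d=6:
C(6+4-1, 4-1) = C(9, 3) = 84
C(6-2+4-1, 4-1) = C(7, 3) = 35
h(6) = 84 - 35 = 49

49


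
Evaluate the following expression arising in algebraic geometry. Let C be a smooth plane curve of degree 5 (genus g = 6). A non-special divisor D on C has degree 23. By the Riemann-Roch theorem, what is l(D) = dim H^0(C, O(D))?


First, compute the genus of a smooth plane curve of degree 5:
g = (d-1)(d-2)/2 = (5-1)(5-2)/2 = 6
For a non-special divisor D (i.e., h^1(D) = 0), Riemann-Roch gives:
l(D) = deg(D) - g + 1
Since deg(D) = 23 >= 2g - 1 = 11, D is non-special.
l(D) = 23 - 6 + 1 = 18

18


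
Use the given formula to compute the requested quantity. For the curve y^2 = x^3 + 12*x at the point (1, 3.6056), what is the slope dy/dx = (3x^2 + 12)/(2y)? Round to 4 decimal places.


Using implicit differentiation of y^2 = x^3 + 12*x:
2y * dy/dx = 3x^2 + 12
dy/dx = (3x^2 + 12)/(2y)
Numerator: 3*1^2 + 12 = 15
Denominator: 2*3.6056 = 7.2112
dy/dx = 15/7.2112 = 2.0801

2.0801


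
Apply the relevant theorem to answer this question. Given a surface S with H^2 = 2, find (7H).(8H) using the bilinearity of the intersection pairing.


Using bilinearity of the intersection pairing on a surface S:
(aH).(bH) = ab * (H.H)
We have H^2 = 2.
D.E = (7H).(8H) = 7*8*2
= 56*2
= 112

112


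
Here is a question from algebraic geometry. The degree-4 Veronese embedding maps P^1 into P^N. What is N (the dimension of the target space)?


The Veronese embedding v_d: P^n -> P^N maps each point to all
degree-d monomials in n+1 homogeneous coordinates.
N = C(n+d, d) - 1
N = C(1+4, 4) - 1
N = C(5, 4) - 1
C(5, 4) = 5
N = 5 - 1 = 4

4


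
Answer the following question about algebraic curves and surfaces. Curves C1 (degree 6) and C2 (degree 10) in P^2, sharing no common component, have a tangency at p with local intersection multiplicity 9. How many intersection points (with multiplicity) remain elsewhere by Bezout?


By Bezout's theorem, the total intersection number is d1 * d2.
Total = 6 * 10 = 60
Intersection multiplicity at p = 9
Remaining intersections = 60 - 9 = 51

51


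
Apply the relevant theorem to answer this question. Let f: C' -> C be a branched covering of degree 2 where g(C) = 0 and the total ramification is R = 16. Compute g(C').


Riemann-Hurwitz formula: 2g' - 2 = d(2g - 2) + R
Given: d = 2, g = 0, R = 16
2g' - 2 = 2*(2*0 - 2) + 16
2g' - 2 = 2*(-2) + 16
2g' - 2 = -4 + 16 = 12
2g' = 14
g' = 7

7


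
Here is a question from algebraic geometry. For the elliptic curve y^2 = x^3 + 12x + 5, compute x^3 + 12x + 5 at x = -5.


Compute x^3 + 12x + 5 at x = -5:
x^3 = (-5)^3 = -125
12*x = 12*(-5) = -60
Sum: -125 - 60 + 5 = -180

-180


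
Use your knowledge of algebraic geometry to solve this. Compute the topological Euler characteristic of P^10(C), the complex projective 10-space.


The complex projective space P^10 has one cell in each even real dimension 0, 2, ..., 20.
The cohomology groups are H^{2k}(P^10) = Z for k = 0,...,10, and 0 otherwise.
Euler characteristic = sum of Betti numbers = 1 per even-dimensional cohomology group.
chi(P^10) = 10 + 1 = 11

11


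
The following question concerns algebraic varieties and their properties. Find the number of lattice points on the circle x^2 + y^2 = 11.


Systematically check integer values of x where x^2 <= 11.
For each valid x, check if 11 - x^2 is a perfect square.
Total integer solutions found: 0

0


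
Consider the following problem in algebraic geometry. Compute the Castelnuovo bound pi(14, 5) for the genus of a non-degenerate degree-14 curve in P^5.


Castelnuovo's bound: write d - 1 = m(r-1) + epsilon with 0 <= epsilon < r-1.
d - 1 = 14 - 1 = 13
r - 1 = 5 - 1 = 4
13 = 3*4 + 1, so m = 3, epsilon = 1
pi(d, r) = m(m-1)(r-1)/2 + m*epsilon
= 3*2*4/2 + 3*1
= 24/2 + 3
= 12 + 3 = 15

15


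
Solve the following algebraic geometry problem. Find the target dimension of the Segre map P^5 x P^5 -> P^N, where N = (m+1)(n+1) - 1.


The Segre embedding maps P^m x P^n into P^N via
all products of coordinates from each factor.
N = (m+1)(n+1) - 1
N = (5+1)(5+1) - 1
N = 6*6 - 1
N = 36 - 1 = 35

35


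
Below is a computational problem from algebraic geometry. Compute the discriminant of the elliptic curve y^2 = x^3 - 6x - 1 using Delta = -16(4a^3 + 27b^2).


Compute each component:
4a^3 = 4*(-6)^3 = 4*(-216) = -864
27b^2 = 27*(-1)^2 = 27*1 = 27
4a^3 + 27b^2 = -864 + 27 = -837
Delta = -16*(-837) = 13392

13392


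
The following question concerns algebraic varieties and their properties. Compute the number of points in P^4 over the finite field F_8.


P^4(F_8) has (q^(n+1) - 1)/(q - 1) points.
= 8^4 + 8^3 + 8^2 + 8^1 + 8^0
= 4096 + 512 + 64 + 8 + 1
= 4681

4681


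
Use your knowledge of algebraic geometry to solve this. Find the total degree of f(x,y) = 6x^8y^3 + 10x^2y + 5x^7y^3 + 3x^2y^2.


Examine each term for its total degree (sum of exponents).
  Term '6x^8y^3' has total degree 8+3 = 11.
  Term '10x^2y' has total degree 2+1 = 3.
  Term '5x^7y^3' has total degree 7+3 = 10.
  Term '3x^2y^2' has total degree 2+2 = 4.
The maximum total degree among all terms is 11.

11


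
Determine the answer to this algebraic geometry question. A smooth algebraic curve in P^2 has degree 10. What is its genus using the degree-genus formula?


Using the genus formula for smooth plane curves:
g = (d-1)(d-2)/2
g = (10-1)(10-2)/2
g = 9*8/2
g = 72/2 = 36

36


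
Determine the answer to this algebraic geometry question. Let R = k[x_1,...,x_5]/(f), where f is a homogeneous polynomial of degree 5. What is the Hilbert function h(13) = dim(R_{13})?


For R = k[x_1,...,x_n]/(f) with f homogeneous of degree e:
The Hilbert series is (1 - t^e)/(1 - t)^n.
So h(d) = C(d+n-1, n-1) - C(d-e+n-1, n-1) for d >= e.
With n=5, e=5, d=13:
C(13+5-1, 5-1) = C(17, 4) = 2380
C(13-5+5-1, 5-1) = C(12, 4) = 495
h(13) = 2380 - 495 = 1885

1885


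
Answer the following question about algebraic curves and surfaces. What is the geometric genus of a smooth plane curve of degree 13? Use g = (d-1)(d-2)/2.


Using the genus formula for smooth plane curves:
g = (d-1)(d-2)/2
g = (13-1)(13-2)/2
g = 12*11/2
g = 132/2 = 66

66


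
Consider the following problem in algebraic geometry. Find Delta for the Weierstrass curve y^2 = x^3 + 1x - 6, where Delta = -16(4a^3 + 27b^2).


Compute each component:
4a^3 = 4*1^3 = 4*1 = 4
27b^2 = 27*(-6)^2 = 27*36 = 972
4a^3 + 27b^2 = 4 + 972 = 976
Delta = -16*976 = -15616

-15616


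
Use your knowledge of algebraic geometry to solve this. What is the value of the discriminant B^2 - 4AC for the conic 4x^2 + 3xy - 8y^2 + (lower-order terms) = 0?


The discriminant of a conic Ax^2 + Bxy + Cy^2 + ... = 0 is B^2 - 4AC.
B^2 = 3^2 = 9
4AC = 4*4*(-8) = -128
Discriminant = 9 + 128 = 137

137


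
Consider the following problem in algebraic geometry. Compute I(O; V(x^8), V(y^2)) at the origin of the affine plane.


The intersection multiplicity of V(x^a) and V(y^b) at the origin is:
I(O; V(x^8), V(y^2)) = dim_k(k[x,y]/(x^8, y^2))
A basis for k[x,y]/(x^8, y^2) is the set of monomials x^i * y^j
where 0 <= i < 8 and 0 <= j < 2.
The number of such monomials is 8 * 2 = 16

16


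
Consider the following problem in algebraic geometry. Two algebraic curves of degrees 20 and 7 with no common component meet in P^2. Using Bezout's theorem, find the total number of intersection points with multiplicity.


Bezout's theorem states the intersection count equals the product of degrees.
Intersection count = 20 * 7 = 140

140


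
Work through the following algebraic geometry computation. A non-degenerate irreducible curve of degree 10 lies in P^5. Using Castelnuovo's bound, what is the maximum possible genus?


Castelnuovo's bound: write d - 1 = m(r-1) + epsilon with 0 <= epsilon < r-1.
d - 1 = 10 - 1 = 9
r - 1 = 5 - 1 = 4
9 = 2*4 + 1, so m = 2, epsilon = 1
pi(d, r) = m(m-1)(r-1)/2 + m*epsilon
= 2*1*4/2 + 2*1
= 8/2 + 2
= 4 + 2 = 6

6


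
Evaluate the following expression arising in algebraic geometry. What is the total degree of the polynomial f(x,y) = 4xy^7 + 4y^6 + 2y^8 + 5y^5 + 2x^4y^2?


Examine each term for its total degree (sum of exponents).
  Term '4xy^7' has total degree 1+7 = 8.
  Term '4y^6' has total degree 0+6 = 6.
  Term '2y^8' has total degree 0+8 = 8.
  Term '5y^5' has total degree 0+5 = 5.
  Term '2x^4y^2' has total degree 4+2 = 6.
The maximum total degree among all terms is 8.

8


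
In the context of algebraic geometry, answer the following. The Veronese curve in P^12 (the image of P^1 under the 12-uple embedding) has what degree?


The rational normal curve in P^12 is the image of P^1 under the 12-uple Veronese.
A general hyperplane in P^12 pulls back to a degree-12 form on P^1, which has 12 zeros,
so the curve meets a general hyperplane in 12 points. Degree = 12.

12


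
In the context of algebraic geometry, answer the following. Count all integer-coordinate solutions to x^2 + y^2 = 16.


Systematically check integer values of x where x^2 <= 16.
For each valid x, check if 16 - x^2 is a perfect square.
x=0: 16 - 0 = 16, sqrt = 4 (valid)
x=4: 16 - 16 = 0, sqrt = 0 (valid)
Total integer solutions found: 4

4


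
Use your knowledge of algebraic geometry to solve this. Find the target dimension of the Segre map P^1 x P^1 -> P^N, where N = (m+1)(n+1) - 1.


The Segre embedding maps P^m x P^n into P^N via
all products of coordinates from each factor.
N = (m+1)(n+1) - 1
N = (1+1)(1+1) - 1
N = 2*2 - 1
N = 4 - 1 = 3

3


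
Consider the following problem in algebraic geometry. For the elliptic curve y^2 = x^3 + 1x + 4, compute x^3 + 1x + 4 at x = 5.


Compute x^3 + 1x + 4 at x = 5:
x^3 = 5^3 = 125
1*x = 1*5 = 5
Sum: 125 + 5 + 4 = 134

134


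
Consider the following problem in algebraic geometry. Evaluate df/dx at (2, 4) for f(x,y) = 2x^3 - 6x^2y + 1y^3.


df/dx = 3*2*x^2 + 2*(-6)*x^1*y
At (2,4): 3*2*2^2 + 2*(-6)*2^1*4
= 24 - 96
= -72

-72


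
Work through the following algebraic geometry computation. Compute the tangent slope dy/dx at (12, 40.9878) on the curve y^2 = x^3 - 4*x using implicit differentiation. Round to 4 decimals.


Using implicit differentiation of y^2 = x^3 - 4*x:
2y * dy/dx = 3x^2 - 4
dy/dx = (3x^2 - 4)/(2y)
Numerator: 3*12^2 - 4 = 428
Denominator: 2*40.9878 = 81.9756
dy/dx = 428/81.9756 = 5.2211

5.2211


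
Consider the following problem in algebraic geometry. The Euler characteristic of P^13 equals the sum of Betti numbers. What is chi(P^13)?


The complex projective space P^13 has one cell in each even real dimension 0, 2, ..., 26.
The cohomology groups are H^{2k}(P^13) = Z for k = 0,...,13, and 0 otherwise.
Euler characteristic = sum of Betti numbers = 1 per even-dimensional cohomology group.
chi(P^13) = 13 + 1 = 14

14


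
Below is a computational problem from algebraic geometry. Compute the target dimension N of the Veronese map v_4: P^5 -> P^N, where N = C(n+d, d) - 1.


The Veronese embedding v_d: P^n -> P^N maps each point to all
degree-d monomials in n+1 homogeneous coordinates.
N = C(n+d, d) - 1
N = C(5+4, 4) - 1
N = C(9, 4) - 1
C(9, 4) = 126
N = 126 - 1 = 125

125


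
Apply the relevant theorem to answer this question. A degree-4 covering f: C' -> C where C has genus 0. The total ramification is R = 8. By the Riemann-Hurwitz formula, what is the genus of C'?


Riemann-Hurwitz formula: 2g' - 2 = d(2g - 2) + R
Given: d = 4, g = 0, R = 8
2g' - 2 = 4*(2*0 - 2) + 8
2g' - 2 = 4*(-2) + 8
2g' - 2 = -8 + 8 = 0
2g' = 2
g' = 1

1


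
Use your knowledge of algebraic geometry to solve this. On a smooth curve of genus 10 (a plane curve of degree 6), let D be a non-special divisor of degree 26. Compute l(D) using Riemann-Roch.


First, compute the genus of a smooth plane curve of degree 6:
g = (d-1)(d-2)/2 = (6-1)(6-2)/2 = 10
For a non-special divisor D (i.e., h^1(D) = 0), Riemann-Roch gives:
l(D) = deg(D) - g + 1
Since deg(D) = 26 >= 2g - 1 = 19, D is non-special.
l(D) = 26 - 10 + 1 = 17

17


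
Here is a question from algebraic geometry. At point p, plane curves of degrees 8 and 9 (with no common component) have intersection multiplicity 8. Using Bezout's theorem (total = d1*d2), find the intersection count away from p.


By Bezout's theorem, the total intersection number is d1 * d2.
Total = 8 * 9 = 72
Intersection multiplicity at p = 8
Remaining intersections = 72 - 8 = 64

64


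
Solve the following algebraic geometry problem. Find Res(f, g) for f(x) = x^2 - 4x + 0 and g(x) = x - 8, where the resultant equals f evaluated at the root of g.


For Res(f, x - c), we evaluate f at x = c.
f(8) = 8^2 - 4*8 + 0
= 64 - 32 + 0
= 32 + 0 = 32
Res(f, g) = 32

32


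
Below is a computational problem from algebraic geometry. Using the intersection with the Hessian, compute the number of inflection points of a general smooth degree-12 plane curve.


For a general smooth plane curve C of degree d, the inflection points are
the intersection of C with its Hessian curve, which has degree 3(d-2).
By Bezout, the total intersection number is d * 3(d-2) = 12 * 30 = 360.
For a general curve every flex is ordinary, so each contributes
multiplicity 1 to C·Hess(C), and the number of distinct inflection
points is 3d(d-2).
Inflection points = 3*12*(12-2) = 3*12*10 = 360

360


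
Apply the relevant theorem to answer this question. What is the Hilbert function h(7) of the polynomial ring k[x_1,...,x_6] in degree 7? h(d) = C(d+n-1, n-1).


The Hilbert function for the polynomial ring in 6 variables is:
h(d) = C(d+n-1, n-1)
h(7) = C(7+6-1, 6-1) = C(12, 5)
= 12! / (5! * 7!)
= 792

792


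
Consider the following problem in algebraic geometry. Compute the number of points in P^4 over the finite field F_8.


P^4(F_8) has (q^(n+1) - 1)/(q - 1) points.
= 8^4 + 8^3 + 8^2 + 8^1 + 8^0
= 4096 + 512 + 64 + 8 + 1
= 4681

4681


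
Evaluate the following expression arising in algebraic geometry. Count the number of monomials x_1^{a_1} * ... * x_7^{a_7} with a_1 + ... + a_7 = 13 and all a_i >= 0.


The number of degree-13 monomials in 7 variables is C(d+n-1, n-1).
= C(13+7-1, 7-1) = C(19, 6)
= 27132

27132


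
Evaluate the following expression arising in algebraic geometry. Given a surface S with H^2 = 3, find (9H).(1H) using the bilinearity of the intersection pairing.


Using bilinearity of the intersection pairing on a surface S:
(aH).(bH) = ab * (H.H)
We have H^2 = 3.
D.E = (9H).(1H) = 9*1*3
= 9*3
= 27

27


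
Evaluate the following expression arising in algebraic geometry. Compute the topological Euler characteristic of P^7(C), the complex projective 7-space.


The complex projective space P^7 has one cell in each even real dimension 0, 2, ..., 14.
The cohomology groups are H^{2k}(P^7) = Z for k = 0,...,7, and 0 otherwise.
Euler characteristic = sum of Betti numbers = 1 per even-dimensional cohomology group.
chi(P^7) = 7 + 1 = 8

8


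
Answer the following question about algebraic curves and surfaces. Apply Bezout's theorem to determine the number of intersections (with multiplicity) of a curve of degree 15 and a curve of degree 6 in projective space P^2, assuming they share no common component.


Bezout's theorem states the intersection count equals the product of degrees.
Intersection count = 15 * 6 = 90

90


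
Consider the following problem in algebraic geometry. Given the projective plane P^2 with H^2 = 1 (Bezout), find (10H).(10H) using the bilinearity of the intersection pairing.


Using bilinearity of the intersection pairing on the projective plane P^2:
(aH).(bH) = ab * (H.H)
We have H^2 = 1 (Bezout).
D.E = (10H).(10H) = 10*10*1
= 100*1
= 100

100


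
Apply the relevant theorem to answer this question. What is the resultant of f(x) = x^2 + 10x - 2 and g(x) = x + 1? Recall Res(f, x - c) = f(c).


For Res(f, x - c), we evaluate f at x = c.
f(-1) = (-1)^2 + 10*(-1) - 2
= 1 - 10 - 2
= -9 - 2 = -11
Res(f, g) = -11

-11


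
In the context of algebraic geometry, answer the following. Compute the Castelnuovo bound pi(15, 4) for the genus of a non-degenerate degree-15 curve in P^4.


Castelnuovo's bound: write d - 1 = m(r-1) + epsilon with 0 <= epsilon < r-1.
d - 1 = 15 - 1 = 14
r - 1 = 4 - 1 = 3
14 = 4*3 + 2, so m = 4, epsilon = 2
pi(d, r) = m(m-1)(r-1)/2 + m*epsilon
= 4*3*3/2 + 4*2
= 36/2 + 8
= 18 + 8 = 26

26


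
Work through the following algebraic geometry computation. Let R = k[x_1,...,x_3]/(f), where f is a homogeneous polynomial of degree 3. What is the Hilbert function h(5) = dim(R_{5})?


For R = k[x_1,...,x_n]/(f) with f homogeneous of degree e:
The Hilbert series is (1 - t^e)/(1 - t)^n.
So h(d) = C(d+n-1, n-1) - C(d-e+n-1, n-1) for d >= e.
With n=3, e=3, d=5:
C(5+3-1, 3-1) = C(7, 2) = 21
C(5-3+3-1, 3-1) = C(4, 2) = 6
h(5) = 21 - 6 = 15

15


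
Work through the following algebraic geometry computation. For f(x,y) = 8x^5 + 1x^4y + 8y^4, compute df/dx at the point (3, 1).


df/dx = 5*8*x^4 + 4*1*x^3*y
At (3,1): 5*8*3^4 + 4*1*3^3*1
= 3240 + 108
= 3348

3348


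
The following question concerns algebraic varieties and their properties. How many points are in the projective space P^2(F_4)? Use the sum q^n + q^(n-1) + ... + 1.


P^2(F_4) has (q^(n+1) - 1)/(q - 1) points.
= 4^2 + 4^1 + 4^0
= 16 + 4 + 1
= 21

21


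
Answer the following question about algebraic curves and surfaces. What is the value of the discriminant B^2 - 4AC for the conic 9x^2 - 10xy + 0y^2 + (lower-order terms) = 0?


The discriminant of a conic Ax^2 + Bxy + Cy^2 + ... = 0 is B^2 - 4AC.
B^2 = (-10)^2 = 100
4AC = 4*9*0 = 0
Discriminant = 100 + 0 = 100

100


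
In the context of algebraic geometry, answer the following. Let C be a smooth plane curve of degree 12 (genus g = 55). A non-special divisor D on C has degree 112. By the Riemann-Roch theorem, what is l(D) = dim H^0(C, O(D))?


First, compute the genus of a smooth plane curve of degree 12:
g = (d-1)(d-2)/2 = (12-1)(12-2)/2 = 55
For a non-special divisor D (i.e., h^1(D) = 0), Riemann-Roch gives:
l(D) = deg(D) - g + 1
Since deg(D) = 112 >= 2g - 1 = 109, D is non-special.
l(D) = 112 - 55 + 1 = 58

58


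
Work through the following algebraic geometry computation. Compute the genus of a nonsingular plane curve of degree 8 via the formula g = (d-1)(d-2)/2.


Using the genus formula for smooth plane curves:
g = (d-1)(d-2)/2
g = (8-1)(8-2)/2
g = 7*6/2
g = 42/2 = 21

21


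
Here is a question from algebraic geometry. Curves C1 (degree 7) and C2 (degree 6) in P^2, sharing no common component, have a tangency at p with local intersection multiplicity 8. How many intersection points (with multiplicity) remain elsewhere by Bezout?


By Bezout's theorem, the total intersection number is d1 * d2.
Total = 7 * 6 = 42
Intersection multiplicity at p = 8
Remaining intersections = 42 - 8 = 34

34


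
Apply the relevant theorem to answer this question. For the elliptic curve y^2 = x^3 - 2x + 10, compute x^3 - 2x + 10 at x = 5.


Compute x^3 - 2x + 10 at x = 5:
x^3 = 5^3 = 125
(-2)*x = (-2)*5 = -10
Sum: 125 - 10 + 10 = 125

125


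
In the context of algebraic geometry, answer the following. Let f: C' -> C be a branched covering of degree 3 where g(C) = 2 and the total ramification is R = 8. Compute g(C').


Riemann-Hurwitz formula: 2g' - 2 = d(2g - 2) + R
Given: d = 3, g = 2, R = 8
2g' - 2 = 3*(2*2 - 2) + 8
2g' - 2 = 3*2 + 8
2g' - 2 = 6 + 8 = 14
2g' = 16
g' = 8

8


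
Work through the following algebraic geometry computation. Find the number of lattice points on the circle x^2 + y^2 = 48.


Systematically check integer values of x where x^2 <= 48.
For each valid x, check if 48 - x^2 is a perfect square.
Total integer solutions found: 0

0


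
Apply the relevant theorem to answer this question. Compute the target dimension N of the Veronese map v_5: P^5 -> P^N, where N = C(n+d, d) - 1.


The Veronese embedding v_d: P^n -> P^N maps each point to all
degree-d monomials in n+1 homogeneous coordinates.
N = C(n+d, d) - 1
N = C(5+5, 5) - 1
N = C(10, 5) - 1
C(10, 5) = 252
N = 252 - 1 = 251

251


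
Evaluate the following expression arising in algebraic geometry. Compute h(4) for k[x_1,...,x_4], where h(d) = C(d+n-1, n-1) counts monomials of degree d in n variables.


The Hilbert function for the polynomial ring in 4 variables is:
h(d) = C(d+n-1, n-1)
h(4) = C(4+4-1, 4-1) = C(7, 3)
= 7! / (3! * 4!)
= 35

35


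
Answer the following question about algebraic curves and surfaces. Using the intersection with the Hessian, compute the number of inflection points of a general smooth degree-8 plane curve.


For a general smooth plane curve C of degree d, the inflection points are
the intersection of C with its Hessian curve, which has degree 3(d-2).
By Bezout, the total intersection number is d * 3(d-2) = 8 * 18 = 144.
For a general curve every flex is ordinary, so each contributes
multiplicity 1 to C·Hess(C), and the number of distinct inflection
points is 3d(d-2).
Inflection points = 3*8*(8-2) = 3*8*6 = 144

144


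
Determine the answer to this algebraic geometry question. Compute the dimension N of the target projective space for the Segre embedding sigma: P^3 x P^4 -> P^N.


The Segre embedding maps P^m x P^n into P^N via
all products of coordinates from each factor.
N = (m+1)(n+1) - 1
N = (3+1)(4+1) - 1
N = 4*5 - 1
N = 20 - 1 = 19

19


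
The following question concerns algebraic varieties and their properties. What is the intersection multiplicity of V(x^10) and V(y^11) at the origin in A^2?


The intersection multiplicity of V(x^a) and V(y^b) at the origin is:
I(O; V(x^10), V(y^11)) = dim_k(k[x,y]/(x^10, y^11))
A basis for k[x,y]/(x^10, y^11) is the set of monomials x^i * y^j
where 0 <= i < 10 and 0 <= j < 11.
The number of such monomials is 10 * 11 = 110

110


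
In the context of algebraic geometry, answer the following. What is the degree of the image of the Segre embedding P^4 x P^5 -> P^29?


The degree of the Segre variety P^4 x P^5 is C(m+n, m).
= C(9, 4)
= 126

126


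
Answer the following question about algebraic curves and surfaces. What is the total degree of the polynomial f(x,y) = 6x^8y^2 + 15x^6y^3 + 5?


Examine each term for its total degree (sum of exponents).
  Term '6x^8y^2' has total degree 8+2 = 10.
  Term '15x^6y^3' has total degree 6+3 = 9.
  Term '5' has total degree 0+0 = 0.
The maximum total degree among all terms is 10.

10


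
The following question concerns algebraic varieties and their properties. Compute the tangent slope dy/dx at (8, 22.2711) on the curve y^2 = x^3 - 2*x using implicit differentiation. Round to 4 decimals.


Using implicit differentiation of y^2 = x^3 - 2*x:
2y * dy/dx = 3x^2 - 2
dy/dx = (3x^2 - 2)/(2y)
Numerator: 3*8^2 - 2 = 190
Denominator: 2*22.2711 = 44.5422
dy/dx = 190/44.5422 = 4.2656

4.2656


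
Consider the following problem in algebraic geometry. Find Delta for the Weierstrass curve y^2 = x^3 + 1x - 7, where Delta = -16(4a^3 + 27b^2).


Compute each component:
4a^3 = 4*1^3 = 4*1 = 4
27b^2 = 27*(-7)^2 = 27*49 = 1323
4a^3 + 27b^2 = 4 + 1323 = 1327
Delta = -16*1327 = -21232

-21232
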